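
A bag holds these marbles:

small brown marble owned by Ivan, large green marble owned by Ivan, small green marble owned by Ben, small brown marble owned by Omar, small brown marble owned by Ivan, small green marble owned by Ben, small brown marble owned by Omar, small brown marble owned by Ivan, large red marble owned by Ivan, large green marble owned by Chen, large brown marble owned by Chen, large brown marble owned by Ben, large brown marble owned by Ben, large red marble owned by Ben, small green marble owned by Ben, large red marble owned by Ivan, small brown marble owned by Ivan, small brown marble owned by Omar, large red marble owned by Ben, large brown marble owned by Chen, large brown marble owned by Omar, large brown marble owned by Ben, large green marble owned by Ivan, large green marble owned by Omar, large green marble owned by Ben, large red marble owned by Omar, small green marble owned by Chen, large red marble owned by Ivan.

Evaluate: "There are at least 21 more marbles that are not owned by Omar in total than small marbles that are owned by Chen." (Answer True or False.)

marbles that are not owned by Omar: 22.
small marbles owned by Chen: 1.
The claim requires 22 − 1 = 21 ≥ 21, which holds.

True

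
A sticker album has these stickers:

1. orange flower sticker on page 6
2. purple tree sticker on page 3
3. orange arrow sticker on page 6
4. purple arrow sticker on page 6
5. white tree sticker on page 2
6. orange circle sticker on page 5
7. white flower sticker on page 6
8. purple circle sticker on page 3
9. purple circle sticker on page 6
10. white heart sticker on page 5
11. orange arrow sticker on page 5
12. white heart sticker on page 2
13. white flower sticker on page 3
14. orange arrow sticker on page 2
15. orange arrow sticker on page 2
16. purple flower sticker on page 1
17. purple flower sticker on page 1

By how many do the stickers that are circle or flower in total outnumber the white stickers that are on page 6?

stickers that are circle or flower: 8.
white stickers on page 6: 1.
8 − 1 = 7.

7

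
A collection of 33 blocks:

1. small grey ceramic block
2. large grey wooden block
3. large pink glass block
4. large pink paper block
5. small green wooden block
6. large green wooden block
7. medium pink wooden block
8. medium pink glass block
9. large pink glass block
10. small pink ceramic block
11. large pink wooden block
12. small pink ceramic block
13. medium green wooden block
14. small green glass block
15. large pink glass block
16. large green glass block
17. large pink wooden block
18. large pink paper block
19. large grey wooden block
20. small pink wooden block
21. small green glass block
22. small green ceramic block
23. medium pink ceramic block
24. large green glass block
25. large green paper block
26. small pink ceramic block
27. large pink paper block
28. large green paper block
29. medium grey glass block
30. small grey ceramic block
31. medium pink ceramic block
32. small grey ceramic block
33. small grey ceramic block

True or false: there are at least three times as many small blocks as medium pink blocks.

True

There are 12 small blocks.
There are 4 medium pink blocks.
The claim requires 12 ≥ 3 × 4 = 12, which holds.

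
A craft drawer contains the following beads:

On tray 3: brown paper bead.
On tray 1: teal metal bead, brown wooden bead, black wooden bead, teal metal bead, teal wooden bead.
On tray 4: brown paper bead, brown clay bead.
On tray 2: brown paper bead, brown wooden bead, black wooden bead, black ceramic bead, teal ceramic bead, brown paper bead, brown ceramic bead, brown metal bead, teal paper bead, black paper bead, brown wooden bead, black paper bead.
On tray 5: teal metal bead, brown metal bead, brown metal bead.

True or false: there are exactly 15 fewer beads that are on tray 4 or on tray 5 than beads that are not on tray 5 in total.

|beads on tray 4 or on tray 5| = 5.
|beads that are not on tray 5| = 20.
The claim requires 20 − 5 (= 15) to equal 15, which holds.

True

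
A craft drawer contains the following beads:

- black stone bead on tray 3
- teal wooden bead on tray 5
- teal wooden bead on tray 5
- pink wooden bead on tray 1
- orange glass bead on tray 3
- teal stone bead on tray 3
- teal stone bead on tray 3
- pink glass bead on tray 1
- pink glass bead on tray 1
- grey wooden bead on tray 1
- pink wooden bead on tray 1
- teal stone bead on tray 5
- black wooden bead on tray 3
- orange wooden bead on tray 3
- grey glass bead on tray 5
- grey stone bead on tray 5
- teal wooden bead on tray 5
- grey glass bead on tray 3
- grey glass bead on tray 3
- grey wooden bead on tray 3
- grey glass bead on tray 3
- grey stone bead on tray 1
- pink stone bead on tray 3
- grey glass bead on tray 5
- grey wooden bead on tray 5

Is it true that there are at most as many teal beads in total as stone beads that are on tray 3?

teal beads: 6.
stone beads on tray 3: 4.
The claim requires 6 ≤ 4, which does not hold.

False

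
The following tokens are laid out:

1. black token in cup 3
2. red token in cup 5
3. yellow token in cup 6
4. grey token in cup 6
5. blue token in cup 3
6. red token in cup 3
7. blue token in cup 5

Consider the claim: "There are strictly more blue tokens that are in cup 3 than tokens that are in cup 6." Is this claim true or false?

|blue tokens in cup 3| = 1.
|tokens in cup 6| = 2.
The claim requires 1 > 2, which does not hold.

False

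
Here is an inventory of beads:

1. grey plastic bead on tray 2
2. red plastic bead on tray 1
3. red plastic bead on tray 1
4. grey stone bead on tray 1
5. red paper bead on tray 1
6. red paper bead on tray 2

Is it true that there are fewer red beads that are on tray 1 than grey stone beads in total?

False

There are 3 red beads on tray 1.
There is 1 grey stone bead.
The claim requires 3 < 1, which does not hold.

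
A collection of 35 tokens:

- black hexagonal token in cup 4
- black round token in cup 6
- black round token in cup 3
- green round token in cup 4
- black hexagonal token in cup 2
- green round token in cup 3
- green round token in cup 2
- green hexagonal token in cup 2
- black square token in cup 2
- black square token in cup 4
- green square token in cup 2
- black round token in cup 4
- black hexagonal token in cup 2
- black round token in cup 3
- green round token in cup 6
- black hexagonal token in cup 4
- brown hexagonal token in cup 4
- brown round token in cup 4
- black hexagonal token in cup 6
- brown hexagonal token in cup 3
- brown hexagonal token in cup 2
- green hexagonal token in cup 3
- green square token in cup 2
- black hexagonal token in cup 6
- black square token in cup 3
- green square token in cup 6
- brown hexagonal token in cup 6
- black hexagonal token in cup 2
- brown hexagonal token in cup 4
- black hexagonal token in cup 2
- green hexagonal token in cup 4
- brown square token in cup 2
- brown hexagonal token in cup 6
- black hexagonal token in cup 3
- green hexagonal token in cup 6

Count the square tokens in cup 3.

1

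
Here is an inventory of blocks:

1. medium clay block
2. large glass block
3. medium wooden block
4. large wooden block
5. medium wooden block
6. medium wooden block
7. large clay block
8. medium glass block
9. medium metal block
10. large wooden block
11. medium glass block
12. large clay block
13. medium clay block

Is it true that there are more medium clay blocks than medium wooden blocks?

medium clay blocks: 2.
medium wooden blocks: 3.
The claim requires 2 > 3, which does not hold.

False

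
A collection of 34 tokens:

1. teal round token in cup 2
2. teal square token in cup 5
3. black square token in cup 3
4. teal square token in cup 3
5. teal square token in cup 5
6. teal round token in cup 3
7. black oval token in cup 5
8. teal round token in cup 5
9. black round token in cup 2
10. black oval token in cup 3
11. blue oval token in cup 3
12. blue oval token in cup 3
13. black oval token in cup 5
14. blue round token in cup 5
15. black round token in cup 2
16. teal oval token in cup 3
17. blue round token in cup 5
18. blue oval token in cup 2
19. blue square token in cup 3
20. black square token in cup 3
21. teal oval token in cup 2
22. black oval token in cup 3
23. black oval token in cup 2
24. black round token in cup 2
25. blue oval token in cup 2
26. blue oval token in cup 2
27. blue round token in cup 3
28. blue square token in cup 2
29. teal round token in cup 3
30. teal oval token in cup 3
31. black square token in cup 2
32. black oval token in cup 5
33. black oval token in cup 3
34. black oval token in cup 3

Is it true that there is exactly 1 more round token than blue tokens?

|round tokens| = 10.
|blue tokens| = 10.
The claim requires 10 − 10 (= 0) to equal 1, which does not hold.

False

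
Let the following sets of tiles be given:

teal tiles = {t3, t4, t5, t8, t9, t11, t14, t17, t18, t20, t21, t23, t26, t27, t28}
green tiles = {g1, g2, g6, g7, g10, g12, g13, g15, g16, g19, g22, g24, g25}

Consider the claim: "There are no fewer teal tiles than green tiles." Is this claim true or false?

There are 15 teal tiles.
There are 13 green tiles.
The claim requires 15 ≥ 13, which holds.

True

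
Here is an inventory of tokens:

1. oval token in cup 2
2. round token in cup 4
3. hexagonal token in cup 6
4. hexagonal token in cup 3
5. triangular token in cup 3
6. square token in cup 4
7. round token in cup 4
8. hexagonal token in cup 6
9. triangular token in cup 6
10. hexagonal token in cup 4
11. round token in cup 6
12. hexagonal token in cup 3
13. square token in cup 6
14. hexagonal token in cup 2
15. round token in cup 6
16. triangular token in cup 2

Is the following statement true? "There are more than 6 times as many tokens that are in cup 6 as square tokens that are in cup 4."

There are 6 tokens in cup 6.
There is 1 square token in cup 4.
The claim requires 6 > 6 × 1 = 6, which does not hold.

False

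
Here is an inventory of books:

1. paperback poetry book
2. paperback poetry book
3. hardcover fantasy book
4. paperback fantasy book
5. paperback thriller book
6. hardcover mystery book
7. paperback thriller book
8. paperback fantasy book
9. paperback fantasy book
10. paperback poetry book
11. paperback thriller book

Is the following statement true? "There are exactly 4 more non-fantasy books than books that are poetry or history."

non-fantasy books: 7.
books that are poetry or history: 3.
The claim requires 7 − 3 (= 4) to equal 4, which holds.

True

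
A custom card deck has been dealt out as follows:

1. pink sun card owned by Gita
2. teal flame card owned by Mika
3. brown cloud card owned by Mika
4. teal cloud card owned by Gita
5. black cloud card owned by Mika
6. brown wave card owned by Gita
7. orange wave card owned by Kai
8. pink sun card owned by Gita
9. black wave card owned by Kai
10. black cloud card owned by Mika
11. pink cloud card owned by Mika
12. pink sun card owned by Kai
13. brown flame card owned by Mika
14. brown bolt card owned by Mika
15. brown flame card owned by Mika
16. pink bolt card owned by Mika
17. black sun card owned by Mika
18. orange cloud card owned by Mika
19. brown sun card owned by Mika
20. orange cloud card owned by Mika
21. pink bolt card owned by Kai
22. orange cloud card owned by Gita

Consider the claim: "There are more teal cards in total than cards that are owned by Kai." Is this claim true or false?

There are 2 teal cards.
Count of cards owned by Kai: 4.
The claim requires 2 > 4, which does not hold.

False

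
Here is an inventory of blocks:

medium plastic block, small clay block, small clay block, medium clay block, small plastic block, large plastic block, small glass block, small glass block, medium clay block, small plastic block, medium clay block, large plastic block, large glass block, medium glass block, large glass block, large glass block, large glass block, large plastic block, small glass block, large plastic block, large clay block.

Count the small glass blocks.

3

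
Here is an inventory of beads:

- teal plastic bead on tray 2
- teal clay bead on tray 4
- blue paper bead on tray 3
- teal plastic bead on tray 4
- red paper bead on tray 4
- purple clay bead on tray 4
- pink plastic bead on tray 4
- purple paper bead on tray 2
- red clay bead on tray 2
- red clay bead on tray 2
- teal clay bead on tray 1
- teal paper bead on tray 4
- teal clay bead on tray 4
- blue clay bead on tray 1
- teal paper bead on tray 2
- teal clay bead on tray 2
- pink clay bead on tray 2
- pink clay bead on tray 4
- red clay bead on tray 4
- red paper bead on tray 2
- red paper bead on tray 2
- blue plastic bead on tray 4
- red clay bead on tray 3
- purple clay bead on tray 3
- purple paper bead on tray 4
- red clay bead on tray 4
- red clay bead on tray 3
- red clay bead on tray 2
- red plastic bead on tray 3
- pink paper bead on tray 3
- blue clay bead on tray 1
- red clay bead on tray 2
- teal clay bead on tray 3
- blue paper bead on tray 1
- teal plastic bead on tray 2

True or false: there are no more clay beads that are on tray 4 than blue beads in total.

|clay beads on tray 4| = 6.
|blue beads| = 5.
The claim requires 6 ≤ 5, which does not hold.

False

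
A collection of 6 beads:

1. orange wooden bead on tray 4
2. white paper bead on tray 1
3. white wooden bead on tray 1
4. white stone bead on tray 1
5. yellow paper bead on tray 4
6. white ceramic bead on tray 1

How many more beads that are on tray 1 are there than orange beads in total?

beads on tray 1: 4.
orange beads: 1.
4 − 1 = 3.

3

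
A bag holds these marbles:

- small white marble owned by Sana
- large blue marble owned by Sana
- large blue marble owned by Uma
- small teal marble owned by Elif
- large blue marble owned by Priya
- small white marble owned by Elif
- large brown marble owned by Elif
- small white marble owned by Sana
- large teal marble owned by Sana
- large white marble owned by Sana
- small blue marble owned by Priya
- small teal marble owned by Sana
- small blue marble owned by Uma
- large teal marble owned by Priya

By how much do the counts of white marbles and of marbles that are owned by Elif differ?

1

white marbles: 4. marbles owned by Elif: 3.
|4 − 3| = 4 − 3 = 1.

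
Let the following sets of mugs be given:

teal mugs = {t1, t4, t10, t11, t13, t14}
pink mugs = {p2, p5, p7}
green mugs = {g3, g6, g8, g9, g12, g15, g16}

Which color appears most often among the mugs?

Counts by color: green 7, teal 6, pink 3.
The maximum is 7, held uniquely by green.

green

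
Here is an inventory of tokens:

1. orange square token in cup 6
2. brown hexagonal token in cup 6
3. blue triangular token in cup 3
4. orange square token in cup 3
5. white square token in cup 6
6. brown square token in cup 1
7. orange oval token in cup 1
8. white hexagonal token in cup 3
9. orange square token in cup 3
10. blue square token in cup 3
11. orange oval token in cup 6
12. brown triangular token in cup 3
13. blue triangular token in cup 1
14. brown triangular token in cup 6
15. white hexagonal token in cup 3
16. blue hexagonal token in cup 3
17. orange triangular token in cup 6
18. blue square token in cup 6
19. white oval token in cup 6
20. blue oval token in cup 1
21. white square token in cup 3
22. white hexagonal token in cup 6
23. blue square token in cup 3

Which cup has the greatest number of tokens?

cup 3

Counts by cup: cup 3→10, cup 6→9, cup 1→4.
The maximum is 10, held uniquely by cup 3.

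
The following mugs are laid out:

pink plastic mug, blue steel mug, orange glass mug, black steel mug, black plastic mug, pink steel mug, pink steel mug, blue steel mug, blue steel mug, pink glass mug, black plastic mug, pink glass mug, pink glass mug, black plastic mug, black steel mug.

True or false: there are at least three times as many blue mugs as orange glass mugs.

True

There are 3 blue mugs.
There is 1 orange glass mug.
The claim requires 3 ≥ 3 × 1 = 3, which holds.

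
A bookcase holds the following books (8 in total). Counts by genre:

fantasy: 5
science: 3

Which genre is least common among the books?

science

Counts by genre: fantasy 5, science 3.
The minimum is 3, held uniquely by science.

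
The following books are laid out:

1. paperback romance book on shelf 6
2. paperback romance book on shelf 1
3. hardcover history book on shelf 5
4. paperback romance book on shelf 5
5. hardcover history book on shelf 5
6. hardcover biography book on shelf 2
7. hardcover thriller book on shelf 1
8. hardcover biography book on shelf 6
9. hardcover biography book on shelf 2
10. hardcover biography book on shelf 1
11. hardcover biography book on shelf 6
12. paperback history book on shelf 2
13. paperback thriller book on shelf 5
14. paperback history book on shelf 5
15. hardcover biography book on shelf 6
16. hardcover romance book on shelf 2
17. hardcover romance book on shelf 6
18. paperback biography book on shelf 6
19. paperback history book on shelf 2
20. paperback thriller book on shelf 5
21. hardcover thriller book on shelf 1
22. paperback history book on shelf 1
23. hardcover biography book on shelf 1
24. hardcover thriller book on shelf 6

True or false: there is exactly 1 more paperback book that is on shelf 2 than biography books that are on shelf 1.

False

paperback books on shelf 2: 2.
biography books on shelf 1: 2.
The claim requires 2 − 2 (= 0) to equal 1, which does not hold.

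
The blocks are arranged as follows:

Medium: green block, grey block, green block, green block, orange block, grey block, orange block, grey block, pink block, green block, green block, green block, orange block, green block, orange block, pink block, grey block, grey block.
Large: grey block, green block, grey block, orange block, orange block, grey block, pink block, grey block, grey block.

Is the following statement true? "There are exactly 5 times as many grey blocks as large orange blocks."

True

|grey blocks| = 10.
|large orange blocks| = 2.
The claim requires 10 = 5 × 2 = 10, which holds.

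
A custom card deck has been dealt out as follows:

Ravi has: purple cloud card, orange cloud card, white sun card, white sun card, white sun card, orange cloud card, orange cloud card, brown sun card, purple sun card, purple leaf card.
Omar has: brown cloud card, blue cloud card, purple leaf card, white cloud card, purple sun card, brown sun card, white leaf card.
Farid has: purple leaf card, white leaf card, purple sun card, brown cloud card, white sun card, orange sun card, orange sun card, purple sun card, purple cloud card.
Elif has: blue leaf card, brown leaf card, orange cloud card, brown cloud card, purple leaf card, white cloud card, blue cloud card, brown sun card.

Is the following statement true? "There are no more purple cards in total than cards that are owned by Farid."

purple cards: 10.
cards owned by Farid: 9.
The claim requires 10 ≤ 9, which does not hold.

False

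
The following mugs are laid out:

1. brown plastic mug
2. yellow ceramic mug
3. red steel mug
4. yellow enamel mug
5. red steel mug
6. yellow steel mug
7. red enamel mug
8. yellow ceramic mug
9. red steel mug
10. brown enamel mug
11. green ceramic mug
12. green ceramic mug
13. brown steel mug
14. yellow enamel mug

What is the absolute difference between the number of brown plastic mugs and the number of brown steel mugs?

0

brown plastic mugs: 1. brown steel mugs: 1.
|1 − 1| = 1 − 1 = 0.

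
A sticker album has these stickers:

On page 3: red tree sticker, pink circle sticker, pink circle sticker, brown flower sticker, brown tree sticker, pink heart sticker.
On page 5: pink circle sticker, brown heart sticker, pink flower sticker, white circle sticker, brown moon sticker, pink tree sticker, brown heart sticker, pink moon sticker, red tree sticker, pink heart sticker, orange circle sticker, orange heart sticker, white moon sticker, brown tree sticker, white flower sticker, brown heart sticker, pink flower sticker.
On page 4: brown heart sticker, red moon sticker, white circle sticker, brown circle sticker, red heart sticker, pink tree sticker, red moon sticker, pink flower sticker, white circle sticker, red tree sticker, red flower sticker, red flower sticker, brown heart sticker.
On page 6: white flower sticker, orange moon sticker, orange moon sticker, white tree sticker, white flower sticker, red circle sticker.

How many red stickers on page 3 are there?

1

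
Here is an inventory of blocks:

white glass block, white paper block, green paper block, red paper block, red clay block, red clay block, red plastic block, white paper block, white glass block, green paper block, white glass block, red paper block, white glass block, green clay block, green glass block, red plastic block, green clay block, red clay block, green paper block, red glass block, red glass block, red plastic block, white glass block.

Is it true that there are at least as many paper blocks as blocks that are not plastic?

False

|paper blocks| = 7.
|blocks that are not plastic| = 20.
The claim requires 7 ≥ 20, which does not hold.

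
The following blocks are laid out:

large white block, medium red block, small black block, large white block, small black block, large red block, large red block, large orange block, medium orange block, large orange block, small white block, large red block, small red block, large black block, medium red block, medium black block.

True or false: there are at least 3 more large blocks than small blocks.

True

large blocks: 8.
small blocks: 4.
The claim requires 8 − 4 = 4 ≥ 3, which holds.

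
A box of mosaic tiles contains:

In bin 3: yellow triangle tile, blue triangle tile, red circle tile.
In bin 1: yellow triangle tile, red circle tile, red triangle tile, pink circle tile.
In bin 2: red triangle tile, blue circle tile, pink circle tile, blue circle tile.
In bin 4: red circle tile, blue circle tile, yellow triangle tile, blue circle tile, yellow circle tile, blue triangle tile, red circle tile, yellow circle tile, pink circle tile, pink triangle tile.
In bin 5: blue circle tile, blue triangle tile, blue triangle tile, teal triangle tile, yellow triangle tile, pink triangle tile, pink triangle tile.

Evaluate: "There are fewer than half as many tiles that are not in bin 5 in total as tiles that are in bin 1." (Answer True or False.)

False

There are 21 tiles that are not in bin 5.
There are 4 tiles in bin 1.
The claim requires 2 × 21 = 42 < 4, which does not hold.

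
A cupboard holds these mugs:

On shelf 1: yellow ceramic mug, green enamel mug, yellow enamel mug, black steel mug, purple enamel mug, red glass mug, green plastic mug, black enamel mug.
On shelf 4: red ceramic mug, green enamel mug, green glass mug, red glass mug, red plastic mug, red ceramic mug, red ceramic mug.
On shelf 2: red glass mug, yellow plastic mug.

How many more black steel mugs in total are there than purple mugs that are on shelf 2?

1

black steel mugs: 1.
purple mugs on shelf 2: 0.
1 − 0 = 1.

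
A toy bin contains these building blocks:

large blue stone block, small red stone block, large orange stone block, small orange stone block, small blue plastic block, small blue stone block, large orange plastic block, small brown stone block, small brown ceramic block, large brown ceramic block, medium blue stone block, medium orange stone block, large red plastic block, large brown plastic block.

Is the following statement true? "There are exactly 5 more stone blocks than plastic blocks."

False

stone blocks: 8.
plastic blocks: 4.
The claim requires 8 − 4 (= 4) to equal 5, which does not hold.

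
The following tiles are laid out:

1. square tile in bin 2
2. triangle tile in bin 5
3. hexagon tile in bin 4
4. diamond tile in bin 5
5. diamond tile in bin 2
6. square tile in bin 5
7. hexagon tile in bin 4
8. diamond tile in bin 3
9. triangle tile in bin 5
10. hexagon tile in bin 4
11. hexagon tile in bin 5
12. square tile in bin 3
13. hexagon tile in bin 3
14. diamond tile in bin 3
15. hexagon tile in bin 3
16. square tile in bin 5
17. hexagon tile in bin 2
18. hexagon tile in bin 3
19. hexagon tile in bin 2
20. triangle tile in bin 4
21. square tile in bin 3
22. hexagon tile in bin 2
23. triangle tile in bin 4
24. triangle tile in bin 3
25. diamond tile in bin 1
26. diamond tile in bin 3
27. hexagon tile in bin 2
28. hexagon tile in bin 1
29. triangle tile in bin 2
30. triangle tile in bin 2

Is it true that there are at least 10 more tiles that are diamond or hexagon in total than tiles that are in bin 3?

False

tiles that are diamond or hexagon: 18.
tiles in bin 3: 9.
The claim requires 18 − 9 = 9 ≥ 10, which does not hold.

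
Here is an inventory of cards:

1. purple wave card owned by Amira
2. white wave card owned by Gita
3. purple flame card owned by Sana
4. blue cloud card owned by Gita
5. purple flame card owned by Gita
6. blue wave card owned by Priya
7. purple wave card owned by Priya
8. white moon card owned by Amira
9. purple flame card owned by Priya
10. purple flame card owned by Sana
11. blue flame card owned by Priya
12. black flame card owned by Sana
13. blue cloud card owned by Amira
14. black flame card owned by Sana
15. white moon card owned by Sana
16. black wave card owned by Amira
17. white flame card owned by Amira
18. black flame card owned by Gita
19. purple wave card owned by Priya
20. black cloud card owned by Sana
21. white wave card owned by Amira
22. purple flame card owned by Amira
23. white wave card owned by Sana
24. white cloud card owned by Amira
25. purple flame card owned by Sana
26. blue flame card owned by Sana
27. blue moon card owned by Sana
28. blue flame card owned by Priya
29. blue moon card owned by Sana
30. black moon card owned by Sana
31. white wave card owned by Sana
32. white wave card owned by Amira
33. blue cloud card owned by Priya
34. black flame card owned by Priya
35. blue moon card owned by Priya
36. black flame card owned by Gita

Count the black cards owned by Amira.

1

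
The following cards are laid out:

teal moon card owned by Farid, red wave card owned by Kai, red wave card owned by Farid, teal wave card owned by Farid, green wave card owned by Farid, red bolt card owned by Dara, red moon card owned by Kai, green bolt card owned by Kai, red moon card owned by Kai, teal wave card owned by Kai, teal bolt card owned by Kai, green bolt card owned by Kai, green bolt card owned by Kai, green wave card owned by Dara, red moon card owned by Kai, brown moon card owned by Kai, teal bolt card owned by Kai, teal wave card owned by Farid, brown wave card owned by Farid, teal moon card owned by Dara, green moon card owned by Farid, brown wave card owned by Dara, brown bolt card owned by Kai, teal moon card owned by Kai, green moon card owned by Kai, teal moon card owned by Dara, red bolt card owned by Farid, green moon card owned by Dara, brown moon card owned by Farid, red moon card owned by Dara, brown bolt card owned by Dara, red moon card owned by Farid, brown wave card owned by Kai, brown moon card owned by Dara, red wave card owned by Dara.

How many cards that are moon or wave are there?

moon: 15; wave: 11; together 15 + 11 = 26.

26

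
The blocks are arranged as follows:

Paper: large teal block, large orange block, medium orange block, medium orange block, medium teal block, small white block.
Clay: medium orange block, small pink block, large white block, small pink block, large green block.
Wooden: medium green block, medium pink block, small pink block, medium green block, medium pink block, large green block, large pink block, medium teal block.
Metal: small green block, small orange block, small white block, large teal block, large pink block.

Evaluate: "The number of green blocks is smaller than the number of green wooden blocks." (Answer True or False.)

There are 5 green blocks.
There are 3 green wooden blocks.
The claim requires 5 < 3, which does not hold.

False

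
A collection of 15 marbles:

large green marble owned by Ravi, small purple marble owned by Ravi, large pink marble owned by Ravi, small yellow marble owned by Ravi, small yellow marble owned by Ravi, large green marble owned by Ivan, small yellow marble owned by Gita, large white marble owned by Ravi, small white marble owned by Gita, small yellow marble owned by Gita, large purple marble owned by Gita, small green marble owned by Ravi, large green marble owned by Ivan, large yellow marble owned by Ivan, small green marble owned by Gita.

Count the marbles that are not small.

Total marbles: 15; with the excluded value: 8; remaining 15 − 8 = 7.

7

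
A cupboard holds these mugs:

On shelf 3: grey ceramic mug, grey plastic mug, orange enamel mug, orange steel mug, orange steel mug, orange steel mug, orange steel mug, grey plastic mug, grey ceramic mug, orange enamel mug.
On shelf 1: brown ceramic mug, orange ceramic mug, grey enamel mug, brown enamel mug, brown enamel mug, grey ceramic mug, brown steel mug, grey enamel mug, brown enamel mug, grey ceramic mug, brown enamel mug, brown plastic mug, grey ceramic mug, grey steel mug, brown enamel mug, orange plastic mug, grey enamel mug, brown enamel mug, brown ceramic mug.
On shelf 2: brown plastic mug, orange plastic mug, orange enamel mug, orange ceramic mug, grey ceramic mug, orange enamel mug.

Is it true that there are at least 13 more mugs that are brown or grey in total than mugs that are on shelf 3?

True

|mugs that are brown or grey| = 23.
|mugs on shelf 3| = 10.
The claim requires 23 − 10 = 13 ≥ 13, which holds.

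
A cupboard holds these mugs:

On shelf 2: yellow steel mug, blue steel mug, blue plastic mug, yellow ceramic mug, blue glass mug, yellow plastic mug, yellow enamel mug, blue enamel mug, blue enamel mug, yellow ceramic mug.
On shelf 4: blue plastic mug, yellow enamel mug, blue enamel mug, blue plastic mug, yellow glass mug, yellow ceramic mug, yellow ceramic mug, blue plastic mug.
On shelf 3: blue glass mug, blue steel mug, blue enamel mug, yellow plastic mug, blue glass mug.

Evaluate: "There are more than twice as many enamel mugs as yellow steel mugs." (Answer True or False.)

True

enamel mugs: 6.
yellow steel mugs: 1.
The claim requires 6 > 2 × 1 = 2, which holds.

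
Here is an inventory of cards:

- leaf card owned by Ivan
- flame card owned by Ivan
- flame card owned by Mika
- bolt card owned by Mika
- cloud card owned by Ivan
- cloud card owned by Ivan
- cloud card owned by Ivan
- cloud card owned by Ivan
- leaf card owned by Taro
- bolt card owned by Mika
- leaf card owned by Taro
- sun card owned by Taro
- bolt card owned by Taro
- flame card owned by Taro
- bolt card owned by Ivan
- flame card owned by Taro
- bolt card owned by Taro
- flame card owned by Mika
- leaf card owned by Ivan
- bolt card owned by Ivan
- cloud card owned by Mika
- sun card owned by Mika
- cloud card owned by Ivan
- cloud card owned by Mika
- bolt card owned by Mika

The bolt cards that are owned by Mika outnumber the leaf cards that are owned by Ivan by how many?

1

bolt cards owned by Mika: 3.
leaf cards owned by Ivan: 2.
3 − 2 = 1.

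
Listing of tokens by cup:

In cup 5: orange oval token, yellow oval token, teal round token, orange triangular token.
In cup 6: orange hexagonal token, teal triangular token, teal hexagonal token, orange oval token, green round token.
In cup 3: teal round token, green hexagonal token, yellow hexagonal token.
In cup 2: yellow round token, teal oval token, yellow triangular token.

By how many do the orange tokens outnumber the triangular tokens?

orange tokens: 4.
triangular tokens: 3.
4 − 3 = 1.

1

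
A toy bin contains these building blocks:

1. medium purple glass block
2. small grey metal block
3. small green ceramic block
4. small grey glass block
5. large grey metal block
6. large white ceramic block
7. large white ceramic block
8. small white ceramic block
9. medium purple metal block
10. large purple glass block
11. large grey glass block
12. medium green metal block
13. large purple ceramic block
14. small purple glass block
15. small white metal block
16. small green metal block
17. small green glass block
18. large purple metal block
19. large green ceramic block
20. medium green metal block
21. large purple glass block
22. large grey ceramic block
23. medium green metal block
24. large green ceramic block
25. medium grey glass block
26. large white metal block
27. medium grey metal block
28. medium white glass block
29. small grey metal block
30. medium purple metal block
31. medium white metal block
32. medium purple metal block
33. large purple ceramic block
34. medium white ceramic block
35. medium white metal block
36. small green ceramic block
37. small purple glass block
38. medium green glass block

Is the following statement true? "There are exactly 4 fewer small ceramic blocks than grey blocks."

False

small ceramic blocks: 3.
grey blocks: 8.
The claim requires 8 − 3 (= 5) to equal 4, which does not hold.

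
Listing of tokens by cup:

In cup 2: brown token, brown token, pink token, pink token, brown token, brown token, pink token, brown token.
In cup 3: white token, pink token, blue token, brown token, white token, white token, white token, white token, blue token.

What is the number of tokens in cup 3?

9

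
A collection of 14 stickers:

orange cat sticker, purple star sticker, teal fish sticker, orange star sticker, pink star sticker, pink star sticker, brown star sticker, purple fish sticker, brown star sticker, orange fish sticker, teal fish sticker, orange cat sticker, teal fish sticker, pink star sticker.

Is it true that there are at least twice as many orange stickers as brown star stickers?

True

orange stickers: 4.
brown star stickers: 2.
The claim requires 4 ≥ 2 × 2 = 4, which holds.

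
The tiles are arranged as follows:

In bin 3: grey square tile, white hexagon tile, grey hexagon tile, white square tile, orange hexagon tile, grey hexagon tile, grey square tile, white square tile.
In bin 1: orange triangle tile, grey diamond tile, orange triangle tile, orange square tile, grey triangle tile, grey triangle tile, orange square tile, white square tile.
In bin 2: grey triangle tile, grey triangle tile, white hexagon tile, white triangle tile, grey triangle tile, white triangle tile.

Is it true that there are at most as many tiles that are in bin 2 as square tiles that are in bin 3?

False

|tiles in bin 2| = 6.
|square tiles in bin 3| = 4.
The claim requires 6 ≤ 4, which does not hold.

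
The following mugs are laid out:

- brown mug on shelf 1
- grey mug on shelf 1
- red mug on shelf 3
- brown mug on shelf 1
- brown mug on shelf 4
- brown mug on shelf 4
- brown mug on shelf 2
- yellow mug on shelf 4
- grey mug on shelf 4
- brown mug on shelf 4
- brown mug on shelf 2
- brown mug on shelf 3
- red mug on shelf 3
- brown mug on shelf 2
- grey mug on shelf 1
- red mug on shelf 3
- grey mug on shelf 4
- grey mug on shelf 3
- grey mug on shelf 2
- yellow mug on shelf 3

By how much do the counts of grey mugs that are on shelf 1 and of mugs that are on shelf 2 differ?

grey mugs on shelf 1: 2. mugs on shelf 2: 4.
|2 − 4| = 4 − 2 = 2.

2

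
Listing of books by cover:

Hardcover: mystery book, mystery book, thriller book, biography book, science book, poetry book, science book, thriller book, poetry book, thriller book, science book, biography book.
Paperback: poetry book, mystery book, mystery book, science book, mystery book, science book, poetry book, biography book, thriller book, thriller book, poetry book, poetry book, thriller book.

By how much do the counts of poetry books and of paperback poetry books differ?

poetry books: 6. paperback poetry books: 4.
|6 − 4| = 6 − 4 = 2.

2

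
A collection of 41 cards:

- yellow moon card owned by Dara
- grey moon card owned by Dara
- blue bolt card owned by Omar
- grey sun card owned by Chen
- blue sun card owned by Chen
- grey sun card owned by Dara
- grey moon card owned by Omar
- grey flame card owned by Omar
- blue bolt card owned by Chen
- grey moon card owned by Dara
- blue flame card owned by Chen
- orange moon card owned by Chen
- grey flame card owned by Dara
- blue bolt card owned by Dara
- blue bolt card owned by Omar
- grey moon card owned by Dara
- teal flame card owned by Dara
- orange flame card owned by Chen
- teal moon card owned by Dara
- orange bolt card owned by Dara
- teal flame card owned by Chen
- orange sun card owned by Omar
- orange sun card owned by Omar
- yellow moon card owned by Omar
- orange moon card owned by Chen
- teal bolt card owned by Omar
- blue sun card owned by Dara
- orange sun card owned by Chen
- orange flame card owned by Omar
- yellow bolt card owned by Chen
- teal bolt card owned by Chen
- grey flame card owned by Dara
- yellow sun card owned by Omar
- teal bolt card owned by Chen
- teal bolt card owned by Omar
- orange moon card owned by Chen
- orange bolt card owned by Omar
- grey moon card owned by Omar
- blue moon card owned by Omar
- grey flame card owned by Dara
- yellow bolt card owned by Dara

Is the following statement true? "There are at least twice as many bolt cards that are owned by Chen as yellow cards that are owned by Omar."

bolt cards owned by Chen: 4.
yellow cards owned by Omar: 2.
The claim requires 4 ≥ 2 × 2 = 4, which holds.

True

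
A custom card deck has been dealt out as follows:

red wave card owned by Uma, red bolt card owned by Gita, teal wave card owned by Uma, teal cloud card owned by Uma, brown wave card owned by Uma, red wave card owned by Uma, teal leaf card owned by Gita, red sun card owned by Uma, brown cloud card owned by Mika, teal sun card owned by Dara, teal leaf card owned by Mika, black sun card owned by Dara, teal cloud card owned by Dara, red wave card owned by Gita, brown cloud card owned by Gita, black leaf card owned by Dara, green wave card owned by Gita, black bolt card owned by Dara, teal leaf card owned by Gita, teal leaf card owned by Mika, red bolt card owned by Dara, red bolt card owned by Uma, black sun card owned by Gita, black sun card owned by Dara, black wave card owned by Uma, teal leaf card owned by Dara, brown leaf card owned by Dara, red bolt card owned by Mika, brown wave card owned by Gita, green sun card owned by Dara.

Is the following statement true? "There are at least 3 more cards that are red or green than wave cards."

False

|cards that are red or green| = 10.
|wave cards| = 8.
The claim requires 10 − 8 = 2 ≥ 3, which does not hold.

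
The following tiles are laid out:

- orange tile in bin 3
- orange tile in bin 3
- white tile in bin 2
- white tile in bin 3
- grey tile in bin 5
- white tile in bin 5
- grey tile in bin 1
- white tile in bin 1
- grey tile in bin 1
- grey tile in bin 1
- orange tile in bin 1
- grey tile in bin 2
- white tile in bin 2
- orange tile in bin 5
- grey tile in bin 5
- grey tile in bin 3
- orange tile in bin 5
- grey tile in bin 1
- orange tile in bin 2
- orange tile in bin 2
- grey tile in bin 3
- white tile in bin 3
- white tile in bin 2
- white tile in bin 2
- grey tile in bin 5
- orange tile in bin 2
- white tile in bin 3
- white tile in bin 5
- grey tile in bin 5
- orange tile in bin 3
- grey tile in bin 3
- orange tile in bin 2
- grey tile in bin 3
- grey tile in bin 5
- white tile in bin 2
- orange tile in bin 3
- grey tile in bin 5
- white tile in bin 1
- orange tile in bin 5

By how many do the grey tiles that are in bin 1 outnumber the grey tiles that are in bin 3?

0

grey tiles in bin 1: 4.
grey tiles in bin 3: 4.
4 − 4 = 0.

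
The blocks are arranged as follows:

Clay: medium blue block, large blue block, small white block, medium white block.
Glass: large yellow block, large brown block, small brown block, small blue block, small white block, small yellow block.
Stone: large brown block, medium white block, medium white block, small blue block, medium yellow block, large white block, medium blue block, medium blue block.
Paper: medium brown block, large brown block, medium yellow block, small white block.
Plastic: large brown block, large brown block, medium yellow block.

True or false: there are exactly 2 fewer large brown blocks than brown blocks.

True

|large brown blocks| = 5.
|brown blocks| = 7.
The claim requires 7 − 5 (= 2) to equal 2, which holds.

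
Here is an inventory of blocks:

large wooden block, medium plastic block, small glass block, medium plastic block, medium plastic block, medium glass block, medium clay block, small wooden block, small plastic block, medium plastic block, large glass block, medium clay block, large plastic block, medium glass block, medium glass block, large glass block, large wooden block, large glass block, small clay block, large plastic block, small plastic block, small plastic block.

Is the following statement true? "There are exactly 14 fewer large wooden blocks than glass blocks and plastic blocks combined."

large wooden blocks: 2.
glass blocks: 7; plastic blocks: 9; combined: 7 + 9 = 16.
The claim requires 16 − 2 (= 14) to equal 14, which holds.

True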